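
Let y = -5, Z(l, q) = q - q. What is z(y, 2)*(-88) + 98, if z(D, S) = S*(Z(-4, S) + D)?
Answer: 978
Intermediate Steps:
Z(l, q) = 0
z(D, S) = D*S (z(D, S) = S*(0 + D) = S*D = D*S)
z(y, 2)*(-88) + 98 = -5*2*(-88) + 98 = -10*(-88) + 98 = 880 + 98 = 978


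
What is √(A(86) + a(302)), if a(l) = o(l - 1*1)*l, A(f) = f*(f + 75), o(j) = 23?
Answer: 2*√5198 ≈ 144.19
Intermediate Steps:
A(f) = f*(75 + f)
a(l) = 23*l
√(A(86) + a(302)) = √(86*(75 + 86) + 23*302) = √(86*161 + 6946) = √(13846 + 6946) = √20792 = 2*√5198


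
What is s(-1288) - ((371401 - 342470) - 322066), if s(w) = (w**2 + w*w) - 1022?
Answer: 3610001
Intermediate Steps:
s(w) = -1022 + 2*w**2 (s(w) = (w**2 + w**2) - 1022 = 2*w**2 - 1022 = -1022 + 2*w**2)
s(-1288) - ((371401 - 342470) - 322066) = (-1022 + 2*(-1288)**2) - ((371401 - 342470) - 322066) = (-1022 + 2*1658944) - (28931 - 322066) = (-1022 + 3317888) - 1*(-293135) = 3316866 + 293135 = 3610001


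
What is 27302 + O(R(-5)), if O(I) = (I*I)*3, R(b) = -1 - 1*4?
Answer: 27377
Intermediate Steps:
R(b) = -5 (R(b) = -1 - 4 = -5)
O(I) = 3*I**2 (O(I) = I**2*3 = 3*I**2)
27302 + O(R(-5)) = 27302 + 3*(-5)**2 = 27302 + 3*25 = 27302 + 75 = 27377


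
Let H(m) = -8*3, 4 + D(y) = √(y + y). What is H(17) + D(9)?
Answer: -28 + 3*√2 ≈ -23.757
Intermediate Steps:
D(y) = -4 + √2*√y (D(y) = -4 + √(y + y) = -4 + √(2*y) = -4 + √2*√y)
H(m) = -24
H(17) + D(9) = -24 + (-4 + √2*√9) = -24 + (-4 + √2*3) = -24 + (-4 + 3*√2) = -28 + 3*√2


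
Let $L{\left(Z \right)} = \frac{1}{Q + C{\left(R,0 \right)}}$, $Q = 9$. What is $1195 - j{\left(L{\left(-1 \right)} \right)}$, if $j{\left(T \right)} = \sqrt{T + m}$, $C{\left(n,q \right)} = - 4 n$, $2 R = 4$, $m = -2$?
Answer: $1195 - i \approx 1195.0 - 1.0 i$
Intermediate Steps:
$R = 2$ ($R = \frac{1}{2} \cdot 4 = 2$)
$L{\left(Z \right)} = 1$ ($L{\left(Z \right)} = \frac{1}{9 - 8} = 1^{-1} = 1$)
$j{\left(T \right)} = \sqrt{-2 + T}$ ($j{\left(T \right)} = \sqrt{T - 2} = \sqrt{-2 + T}$)
$1195 - j{\left(L{\left(-1 \right)} \right)} = 1195 - \sqrt{-2 + 1} = 1195 - \sqrt{-1} = 1195 - i$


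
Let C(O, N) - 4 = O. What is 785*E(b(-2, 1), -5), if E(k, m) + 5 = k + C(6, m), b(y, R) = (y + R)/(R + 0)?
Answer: 3140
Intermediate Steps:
C(O, N) = 4 + O
b(y, R) = (R + y)/R
E(k, m) = 5 + k (E(k, m) = -5 + (k + (4 + 6)) = -5 + (k + 10) = -5 + (10 + k) = 5 + k)
785*E(b(-2, 1), -5) = 785*(5 + (1 - 2)/1) = 785*(5 + 1*(-1)) = 785*(5 - 1) = 785*4 = 3140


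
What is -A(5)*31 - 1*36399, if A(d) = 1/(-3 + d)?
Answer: -72829/2 ≈ -36415.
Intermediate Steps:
A(d) = 1/(-3 + d)
-A(5)*31 - 1*36399 = -1/(-3 + 5)*31 - 1*36399 = -1/2*31 - 36399 = -1*½*31 - 36399 = -½*31 - 36399 = -31/2 - 36399 = -72829/2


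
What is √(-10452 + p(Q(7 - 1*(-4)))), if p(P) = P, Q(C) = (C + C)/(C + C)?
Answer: I*√10451 ≈ 102.23*I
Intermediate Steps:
Q(C) = 1 (Q(C) = (2*C)/((2*C)) = (2*C)*(1/(2*C)) = 1)
√(-10452 + p(Q(7 - 1*(-4)))) = √(-10452 + 1) = √(-10451) = I*√10451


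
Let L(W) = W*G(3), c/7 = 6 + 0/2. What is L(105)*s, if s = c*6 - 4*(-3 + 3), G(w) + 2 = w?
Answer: 26460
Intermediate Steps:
G(w) = -2 + w
c = 42 (c = 7*(6 + 0/2) = 7*(6 + 0*(1/2)) = 7*(6 + 0) = 7*6 = 42)
L(W) = W (L(W) = W*(-2 + 3) = W*1 = W)
s = 252 (s = 42*6 - 4*(-3 + 3) = 252 - 4*0 = 252 + 0 = 252)
L(105)*s = 105*252 = 26460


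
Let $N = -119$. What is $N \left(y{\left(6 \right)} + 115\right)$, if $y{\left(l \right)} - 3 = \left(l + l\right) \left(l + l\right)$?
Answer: $-31178$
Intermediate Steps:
$y{\left(l \right)} = 3 + 4 l^{2}$ ($y{\left(l \right)} = 3 + \left(l + l\right) \left(l + l\right) = 3 + 2 l 2 l = 3 + 4 l^{2}$)
$N \left(y{\left(6 \right)} + 115\right) = - 119 \left(\left(3 + 4 \cdot 6^{2}\right) + 115\right) = - 119 \left(\left(3 + 4 \cdot 36\right) + 115\right) = - 119 \left(\left(3 + 144\right) + 115\right) = - 119 \left(147 + 115\right) = \left(-119\right) 262 = -31178$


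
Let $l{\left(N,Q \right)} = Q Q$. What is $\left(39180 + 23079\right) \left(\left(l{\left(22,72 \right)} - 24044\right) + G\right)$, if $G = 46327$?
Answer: $1710067953$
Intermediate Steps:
$l{\left(N,Q \right)} = Q^{2}$
$\left(39180 + 23079\right) \left(\left(l{\left(22,72 \right)} - 24044\right) + G\right) = \left(39180 + 23079\right) \left(\left(72^{2} - 24044\right) + 46327\right) = 62259 \left(\left(5184 - 24044\right) + 46327\right) = 62259 \left(-18860 + 46327\right) = 62259 \cdot 27467 = 1710067953$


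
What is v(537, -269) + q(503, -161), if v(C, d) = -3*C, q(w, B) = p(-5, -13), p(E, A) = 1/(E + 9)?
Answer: -6443/4 ≈ -1610.8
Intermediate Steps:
p(E, A) = 1/(9 + E)
q(w, B) = ¼ (q(w, B) = 1/(9 - 5) = 1/4 = ¼)
v(537, -269) + q(503, -161) = -3*537 + ¼ = -1611 + ¼ = -6443/4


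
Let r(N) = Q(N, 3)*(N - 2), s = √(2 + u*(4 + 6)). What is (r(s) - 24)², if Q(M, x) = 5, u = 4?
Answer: 2206 - 340*√42 ≈ 2.5482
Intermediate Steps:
s = √42 (s = √(2 + 4*(4 + 6)) = √(2 + 4*10) = √(2 + 40) = √42 ≈ 6.4807)
r(N) = -10 + 5*N (r(N) = 5*(N - 2) = 5*(-2 + N) = -10 + 5*N)
(r(s) - 24)² = ((-10 + 5*√42) - 24)² = (-34 + 5*√42)²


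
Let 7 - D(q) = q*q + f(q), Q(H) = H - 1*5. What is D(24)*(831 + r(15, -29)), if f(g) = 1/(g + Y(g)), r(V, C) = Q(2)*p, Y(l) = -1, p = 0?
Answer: -10876128/23 ≈ -4.7288e+5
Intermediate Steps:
Q(H) = -5 + H (Q(H) = H - 5 = -5 + H)
r(V, C) = 0 (r(V, C) = (-5 + 2)*0 = -3*0 = 0)
f(g) = 1/(-1 + g) (f(g) = 1/(g - 1) = 1/(-1 + g))
D(q) = 7 - q**2 - 1/(-1 + q) (D(q) = 7 - (q*q + 1/(-1 + q)) = 7 - (q**2 + 1/(-1 + q)) = 7 + (-q**2 - 1/(-1 + q)) = 7 - q**2 - 1/(-1 + q))
D(24)*(831 + r(15, -29)) = ((-1 + (-1 + 24)*(7 - 1*24**2))/(-1 + 24))*(831 + 0) = ((-1 + 23*(7 - 1*576))/23)*831 = ((-1 + 23*(7 - 576))/23)*831 = ((-1 + 23*(-569))/23)*831 = ((-1 - 13087)/23)*831 = ((1/23)*(-13088))*831 = -13088/23*831 = -10876128/23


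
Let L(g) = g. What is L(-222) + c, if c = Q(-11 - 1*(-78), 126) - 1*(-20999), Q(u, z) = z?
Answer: 20903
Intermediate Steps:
c = 21125 (c = 126 - 1*(-20999) = 126 + 20999 = 21125)
L(-222) + c = -222 + 21125 = 20903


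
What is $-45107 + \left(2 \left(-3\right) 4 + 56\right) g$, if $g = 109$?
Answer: $-41619$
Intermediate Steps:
$-45107 + \left(2 \left(-3\right) 4 + 56\right) g = -45107 + \left(2 \left(-3\right) 4 + 56\right) 109 = -45107 + \left(\left(-6\right) 4 + 56\right) 109 = -45107 + \left(-24 + 56\right) 109 = -45107 + 32 \cdot 109 = -45107 + 3488 = -41619$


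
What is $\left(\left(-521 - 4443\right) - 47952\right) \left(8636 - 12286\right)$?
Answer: $193143400$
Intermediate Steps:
$\left(\left(-521 - 4443\right) - 47952\right) \left(8636 - 12286\right) = \left(-4964 - 47952\right) \left(-3650\right) = \left(-52916\right) \left(-3650\right) = 193143400$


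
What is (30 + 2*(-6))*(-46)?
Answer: -828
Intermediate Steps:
(30 + 2*(-6))*(-46) = (30 - 12)*(-46) = 18*(-46) = -828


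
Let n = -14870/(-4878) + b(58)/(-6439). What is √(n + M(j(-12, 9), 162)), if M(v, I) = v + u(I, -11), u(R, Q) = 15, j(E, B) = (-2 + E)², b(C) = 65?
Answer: √5865558970186609/5234907 ≈ 14.630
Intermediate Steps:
M(v, I) = 15 + v (M(v, I) = v + 15 = 15 + v)
n = 47715430/15704721 (n = -14870/(-4878) + 65/(-6439) = -14870*(-1/4878) + 65*(-1/6439) = 7435/2439 - 65/6439 = 47715430/15704721 ≈ 3.0383)
√(n + M(j(-12, 9), 162)) = √(47715430/15704721 + (15 + (-2 - 12)²)) = √(47715430/15704721 + (15 + (-14)²)) = √(47715430/15704721 + (15 + 196)) = √(47715430/15704721 + 211) = √(3361411561/15704721) = √5865558970186609/5234907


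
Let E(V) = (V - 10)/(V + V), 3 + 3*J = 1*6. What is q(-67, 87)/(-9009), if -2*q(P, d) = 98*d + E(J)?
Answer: 437/924 ≈ 0.47294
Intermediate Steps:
J = 1 (J = -1 + (1*6)/3 = -1 + (⅓)*6 = -1 + 2 = 1)
E(V) = (-10 + V)/(2*V) (E(V) = (-10 + V)/((2*V)) = (-10 + V)*(1/(2*V)) = (-10 + V)/(2*V))
q(P, d) = 9/4 - 49*d (q(P, d) = -(98*d + (½)*(-10 + 1)/1)/2 = -(98*d + (½)*1*(-9))/2 = -(98*d - 9/2)/2 = -(-9/2 + 98*d)/2 = 9/4 - 49*d)
q(-67, 87)/(-9009) = (9/4 - 49*87)/(-9009) = (9/4 - 4263)*(-1/9009) = -17043/4*(-1/9009) = 437/924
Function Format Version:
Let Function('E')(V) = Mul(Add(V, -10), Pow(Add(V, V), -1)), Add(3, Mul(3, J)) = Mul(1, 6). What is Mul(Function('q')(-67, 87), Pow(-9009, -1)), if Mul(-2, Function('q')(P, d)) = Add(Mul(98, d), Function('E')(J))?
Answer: Rational(437, 924) ≈ 0.47294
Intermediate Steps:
J = 1 (J = Add(-1, Mul(Rational(1, 3), Mul(1, 6))) = Add(-1, Mul(Rational(1, 3), 6)) = Add(-1, 2) = 1)
Function('E')(V) = Mul(Rational(1, 2), Pow(V, -1), Add(-10, V)) (Function('E')(V) = Mul(Add(-10, V), Pow(Mul(2, V), -1)) = Mul(Add(-10, V), Mul(Rational(1, 2), Pow(V, -1))) = Mul(Rational(1, 2), Pow(V, -1), Add(-10, V)))
Function('q')(P, d) = Add(Rational(9, 4), Mul(-49, d)) (Function('q')(P, d) = Mul(Rational(-1, 2), Add(Mul(98, d), Mul(Rational(1, 2), Pow(1, -1), Add(-10, 1)))) = Mul(Rational(-1, 2), Add(Mul(98, d), Mul(Rational(1, 2), 1, -9))) = Mul(Rational(-1, 2), Add(Mul(98, d), Rational(-9, 2))) = Mul(Rational(-1, 2), Add(Rational(-9, 2), Mul(98, d))) = Add(Rational(9, 4), Mul(-49, d)))
Mul(Function('q')(-67, 87), Pow(-9009, -1)) = Mul(Add(Rational(9, 4), Mul(-49, 87)), Pow(-9009, -1)) = Mul(Add(Rational(9, 4), -4263), Rational(-1, 9009)) = Mul(Rational(-17043, 4), Rational(-1, 9009)) = Rational(437, 924)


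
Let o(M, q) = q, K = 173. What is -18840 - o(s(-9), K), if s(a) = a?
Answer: -19013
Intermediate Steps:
-18840 - o(s(-9), K) = -18840 - 1*173 = -18840 - 173 = -19013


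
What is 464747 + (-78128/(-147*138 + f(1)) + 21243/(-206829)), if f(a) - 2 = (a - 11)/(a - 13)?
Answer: 3899395495104884/8390294157 ≈ 4.6475e+5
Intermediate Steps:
f(a) = 2 + (-11 + a)/(-13 + a) (f(a) = 2 + (a - 11)/(a - 13) = 2 + (-11 + a)/(-13 + a))
464747 + (-78128/(-147*138 + f(1)) + 21243/(-206829)) = 464747 + (-78128/(-147*138 + (-37 + 3*1)/(-13 + 1)) + 21243/(-206829)) = 464747 + (-78128/(-20286 + (-37 + 3)/(-12)) + 21243*(-1/206829)) = 464747 + (-78128/(-20286 - 1/12*(-34)) - 7081/68943) = 464747 + (-78128/(-20286 + 17/6) - 7081/68943) = 464747 + (-78128/(-121699/6) - 7081/68943) = 464747 + (-78128*(-6/121699) - 7081/68943) = 464747 + (468768/121699 - 7081/68943) = 464747 + 31456521605/8390294157 = 3899395495104884/8390294157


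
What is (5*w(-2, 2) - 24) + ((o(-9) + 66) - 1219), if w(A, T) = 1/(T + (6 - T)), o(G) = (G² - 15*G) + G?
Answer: -5815/6 ≈ -969.17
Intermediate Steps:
o(G) = G² - 14*G
w(A, T) = ⅙ (w(A, T) = 1/6 = ⅙)
(5*w(-2, 2) - 24) + ((o(-9) + 66) - 1219) = (5*(⅙) - 24) + ((-9*(-14 - 9) + 66) - 1219) = (⅚ - 24) + ((-9*(-23) + 66) - 1219) = -139/6 + ((207 + 66) - 1219) = -139/6 + (273 - 1219) = -139/6 - 946 = -5815/6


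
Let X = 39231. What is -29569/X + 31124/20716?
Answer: 152118560/203177349 ≈ 0.74870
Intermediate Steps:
-29569/X + 31124/20716 = -29569/39231 + 31124/20716 = -29569*1/39231 + 31124*(1/20716) = -29569/39231 + 7781/5179 = 152118560/203177349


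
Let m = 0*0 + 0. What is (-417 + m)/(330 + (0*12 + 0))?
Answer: -139/110 ≈ -1.2636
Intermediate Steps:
m = 0 (m = 0 + 0 = 0)
(-417 + m)/(330 + (0*12 + 0)) = (-417 + 0)/(330 + (0*12 + 0)) = -417/(330 + (0 + 0)) = -417/(330 + 0) = -417/330 = -417*1/330 = -139/110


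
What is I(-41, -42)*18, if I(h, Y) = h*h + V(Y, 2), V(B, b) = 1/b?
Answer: 30267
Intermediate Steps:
I(h, Y) = 1/2 + h**2 (I(h, Y) = h*h + 1/2 = h**2 + 1/2 = 1/2 + h**2)
I(-41, -42)*18 = (1/2 + (-41)**2)*18 = (1/2 + 1681)*18 = (3363/2)*18 = 30267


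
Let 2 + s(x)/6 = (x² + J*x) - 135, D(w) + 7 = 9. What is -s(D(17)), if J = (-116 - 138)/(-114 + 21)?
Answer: 23722/31 ≈ 765.23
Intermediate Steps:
D(w) = 2 (D(w) = -7 + 9 = 2)
J = 254/93 (J = -254/(-93) = -254*(-1/93) = 254/93 ≈ 2.7312)
s(x) = -822 + 6*x² + 508*x/31 (s(x) = -12 + 6*((x² + 254*x/93) - 135) = -12 + 6*(-135 + x² + 254*x/93) = -12 + (-810 + 6*x² + 508*x/31) = -822 + 6*x² + 508*x/31)
-s(D(17)) = -(-822 + 6*2² + (508/31)*2) = -(-822 + 6*4 + 1016/31) = -(-822 + 24 + 1016/31) = -1*(-23722/31) = 23722/31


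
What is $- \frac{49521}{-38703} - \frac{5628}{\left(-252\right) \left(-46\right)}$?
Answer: $\frac{1413599}{1780338} \approx 0.79401$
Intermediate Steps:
$- \frac{49521}{-38703} - \frac{5628}{\left(-252\right) \left(-46\right)} = \left(-49521\right) \left(- \frac{1}{38703}\right) - \frac{5628}{11592} = \frac{16507}{12901} - \frac{67}{138} = \frac{1413599}{1780338}$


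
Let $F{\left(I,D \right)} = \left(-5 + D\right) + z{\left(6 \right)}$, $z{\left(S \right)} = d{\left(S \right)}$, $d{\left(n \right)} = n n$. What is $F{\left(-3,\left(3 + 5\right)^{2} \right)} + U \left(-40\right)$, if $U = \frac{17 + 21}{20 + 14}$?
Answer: $\frac{855}{17} \approx 50.294$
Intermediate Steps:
$d{\left(n \right)} = n^{2}$
$U = \frac{19}{17}$ ($U = \frac{38}{34} = 38 \cdot \frac{1}{34} = \frac{19}{17} \approx 1.1176$)
$z{\left(S \right)} = S^{2}$
$F{\left(I,D \right)} = 31 + D$ ($F{\left(I,D \right)} = \left(-5 + D\right) + 6^{2} = \left(-5 + D\right) + 36 = 31 + D$)
$F{\left(-3,\left(3 + 5\right)^{2} \right)} + U \left(-40\right) = \left(31 + \left(3 + 5\right)^{2}\right) + \frac{19}{17} \left(-40\right) = \left(31 + 8^{2}\right) - \frac{760}{17} = \left(31 + 64\right) - \frac{760}{17} = 95 - \frac{760}{17} = \frac{855}{17}$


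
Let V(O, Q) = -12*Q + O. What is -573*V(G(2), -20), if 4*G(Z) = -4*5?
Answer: -134655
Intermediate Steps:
G(Z) = -5 (G(Z) = (-4*5)/4 = (¼)*(-20) = -5)
V(O, Q) = O - 12*Q
-573*V(G(2), -20) = -573*(-5 - 12*(-20)) = -573*(-5 + 240) = -573*235 = -134655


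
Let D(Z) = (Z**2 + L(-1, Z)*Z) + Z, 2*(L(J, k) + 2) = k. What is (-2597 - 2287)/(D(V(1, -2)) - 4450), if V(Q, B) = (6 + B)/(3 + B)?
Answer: 2442/2215 ≈ 1.1025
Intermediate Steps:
L(J, k) = -2 + k/2
V(Q, B) = (6 + B)/(3 + B)
D(Z) = Z + Z**2 + Z*(-2 + Z/2) (D(Z) = (Z**2 + (-2 + Z/2)*Z) + Z = (Z**2 + Z*(-2 + Z/2)) + Z = Z + Z**2 + Z*(-2 + Z/2))
(-2597 - 2287)/(D(V(1, -2)) - 4450) = (-2597 - 2287)/(((6 - 2)/(3 - 2))*(-2 + 3*((6 - 2)/(3 - 2)))/2 - 4450) = -4884/((4/1)*(-2 + 3*(4/1))/2 - 4450) = -4884/((1*4)*(-2 + 3*(1*4))/2 - 4450) = -4884/((1/2)*4*(-2 + 3*4) - 4450) = -4884/((1/2)*4*(-2 + 12) - 4450) = -4884/((1/2)*4*10 - 4450) = -4884/(20 - 4450) = -4884/(-4430) = -4884*(-1/4430) = 2442/2215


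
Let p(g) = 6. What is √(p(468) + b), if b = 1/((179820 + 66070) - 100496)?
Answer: √126836636810/145394 ≈ 2.4495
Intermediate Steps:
b = 1/145394 (b = 1/(245890 - 100496) = 1/145394 ≈ 6.8779e-6)
√(p(468) + b) = √(6 + 1/145394) = √(872365/145394) = √126836636810/145394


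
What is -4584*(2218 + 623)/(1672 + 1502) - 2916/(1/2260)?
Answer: -3488365164/529 ≈ -6.5943e+6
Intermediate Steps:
-4584*(2218 + 623)/(1672 + 1502) - 2916/(1/2260) = -4584/(3174/2841) - 2916/1/2260 = -4584/(3174*(1/2841)) - 2916*2260 = -4584/1058/947 - 6590160 = -4584*947/1058 - 6590160 = -2170524/529 - 6590160 = -3488365164/529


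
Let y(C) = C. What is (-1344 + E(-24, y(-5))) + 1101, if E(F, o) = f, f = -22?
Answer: -265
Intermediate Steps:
E(F, o) = -22
(-1344 + E(-24, y(-5))) + 1101 = (-1344 - 22) + 1101 = -1366 + 1101 = -265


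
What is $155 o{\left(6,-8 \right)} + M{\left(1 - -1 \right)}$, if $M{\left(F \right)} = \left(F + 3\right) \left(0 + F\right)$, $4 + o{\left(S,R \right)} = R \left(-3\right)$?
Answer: $3110$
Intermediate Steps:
$o{\left(S,R \right)} = -4 - 3 R$ ($o{\left(S,R \right)} = -4 + R \left(-3\right) = -4 - 3 R$)
$M{\left(F \right)} = F \left(3 + F\right)$ ($M{\left(F \right)} = \left(3 + F\right) F = F \left(3 + F\right)$)
$155 o{\left(6,-8 \right)} + M{\left(1 - -1 \right)} = 155 \left(-4 - -24\right) + \left(1 - -1\right) \left(3 + \left(1 - -1\right)\right) = 155 \left(-4 + 24\right) + \left(1 + 1\right) \left(3 + \left(1 + 1\right)\right) = 155 \cdot 20 + 2 \left(3 + 2\right) = 3100 + 2 \cdot 5 = 3100 + 10 = 3110$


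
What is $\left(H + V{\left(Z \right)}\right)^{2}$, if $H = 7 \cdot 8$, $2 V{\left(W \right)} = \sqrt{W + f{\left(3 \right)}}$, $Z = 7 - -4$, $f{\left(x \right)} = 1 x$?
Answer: $\frac{\left(112 + \sqrt{14}\right)^{2}}{4} \approx 3349.0$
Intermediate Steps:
$f{\left(x \right)} = x$
$Z = 11$ ($Z = 7 + 4 = 11$)
$V{\left(W \right)} = \frac{\sqrt{3 + W}}{2}$ ($V{\left(W \right)} = \frac{\sqrt{W + 3}}{2} = \frac{\sqrt{3 + W}}{2}$)
$H = 56$
$\left(H + V{\left(Z \right)}\right)^{2} = \left(56 + \frac{\sqrt{3 + 11}}{2}\right)^{2} = \left(56 + \frac{\sqrt{14}}{2}\right)^{2}$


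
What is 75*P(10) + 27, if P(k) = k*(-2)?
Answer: -1473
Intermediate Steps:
P(k) = -2*k
75*P(10) + 27 = 75*(-2*10) + 27 = 75*(-20) + 27 = -1500 + 27 = -1473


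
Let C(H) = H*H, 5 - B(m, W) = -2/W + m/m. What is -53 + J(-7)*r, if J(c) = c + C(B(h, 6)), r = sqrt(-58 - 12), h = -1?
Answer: -53 + 106*I*sqrt(70)/9 ≈ -53.0 + 98.54*I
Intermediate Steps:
B(m, W) = 4 + 2/W (B(m, W) = 5 - (-2/W + m/m) = 5 - (-2/W + 1) = 5 - (1 - 2/W) = 5 + (-1 + 2/W) = 4 + 2/W)
r = I*sqrt(70) (r = sqrt(-70) = I*sqrt(70) ≈ 8.3666*I)
C(H) = H**2
J(c) = 169/9 + c (J(c) = c + (4 + 2/6)**2 = c + (4 + 2*(1/6))**2 = c + (4 + 1/3)**2 = c + (13/3)**2 = c + 169/9 = 169/9 + c)
-53 + J(-7)*r = -53 + (169/9 - 7)*(I*sqrt(70)) = -53 + 106*(I*sqrt(70))/9 = -53 + 106*I*sqrt(70)/9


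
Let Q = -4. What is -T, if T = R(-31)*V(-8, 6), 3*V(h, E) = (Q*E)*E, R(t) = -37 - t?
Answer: -288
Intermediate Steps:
V(h, E) = -4*E**2/3 (V(h, E) = ((-4*E)*E)/3 = (-4*E**2)/3 = -4*E**2/3)
T = 288 (T = (-37 - 1*(-31))*(-4/3*6**2) = (-37 + 31)*(-4/3*36) = -6*(-48) = 288)
-T = -1*288 = -288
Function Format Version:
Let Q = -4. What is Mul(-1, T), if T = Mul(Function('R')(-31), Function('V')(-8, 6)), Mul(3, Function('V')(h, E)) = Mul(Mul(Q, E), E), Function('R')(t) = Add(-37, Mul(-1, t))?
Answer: -288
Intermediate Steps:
Function('V')(h, E) = Mul(Rational(-4, 3), Pow(E, 2)) (Function('V')(h, E) = Mul(Rational(1, 3), Mul(Mul(-4, E), E)) = Mul(Rational(1, 3), Mul(-4, Pow(E, 2))) = Mul(Rational(-4, 3), Pow(E, 2)))
T = 288 (T = Mul(Add(-37, Mul(-1, -31)), Mul(Rational(-4, 3), Pow(6, 2))) = Mul(Add(-37, 31), Mul(Rational(-4, 3), 36)) = Mul(-6, -48) = 288)
Mul(-1, T) = Mul(-1, 288) = -288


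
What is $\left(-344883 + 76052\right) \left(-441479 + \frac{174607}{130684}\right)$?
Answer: $\frac{15509953733473099}{130684} \approx 1.1868 \cdot 10^{11}$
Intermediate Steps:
$\left(-344883 + 76052\right) \left(-441479 + \frac{174607}{130684}\right) = - 268831 \left(-441479 + 174607 \cdot \frac{1}{130684}\right) = - 268831 \left(-441479 + \frac{174607}{130684}\right) = \left(-268831\right) \left(- \frac{57694067029}{130684}\right) = \frac{15509953733473099}{130684}$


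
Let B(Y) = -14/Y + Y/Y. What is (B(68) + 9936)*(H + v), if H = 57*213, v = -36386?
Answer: -8191197495/34 ≈ -2.4092e+8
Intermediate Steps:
B(Y) = 1 - 14/Y (B(Y) = -14/Y + 1 = 1 - 14/Y)
H = 12141
(B(68) + 9936)*(H + v) = ((-14 + 68)/68 + 9936)*(12141 - 36386) = ((1/68)*54 + 9936)*(-24245) = (27/34 + 9936)*(-24245) = (337851/34)*(-24245) = -8191197495/34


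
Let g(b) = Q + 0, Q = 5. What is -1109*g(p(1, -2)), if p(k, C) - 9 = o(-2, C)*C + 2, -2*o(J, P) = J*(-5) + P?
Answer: -5545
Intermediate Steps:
o(J, P) = -P/2 + 5*J/2 (o(J, P) = -(J*(-5) + P)/2 = -(-5*J + P)/2 = -(P - 5*J)/2 = -P/2 + 5*J/2)
p(k, C) = 11 + C*(-5 - C/2) (p(k, C) = 9 + ((-C/2 + (5/2)*(-2))*C + 2) = 9 + ((-C/2 - 5)*C + 2) = 9 + ((-5 - C/2)*C + 2) = 9 + (C*(-5 - C/2) + 2) = 9 + (2 + C*(-5 - C/2)) = 11 + C*(-5 - C/2))
g(b) = 5 (g(b) = 5 + 0 = 5)
-1109*g(p(1, -2)) = -1109*5 = -5545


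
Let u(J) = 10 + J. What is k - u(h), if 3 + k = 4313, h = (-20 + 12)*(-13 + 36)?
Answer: 4484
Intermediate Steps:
h = -184 (h = -8*23 = -184)
k = 4310 (k = -3 + 4313 = 4310)
k - u(h) = 4310 - (10 - 184) = 4310 - 1*(-174) = 4310 + 174 = 4484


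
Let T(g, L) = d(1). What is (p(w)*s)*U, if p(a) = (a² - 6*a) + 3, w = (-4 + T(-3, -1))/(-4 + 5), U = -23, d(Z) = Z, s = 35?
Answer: -24150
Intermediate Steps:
T(g, L) = 1
w = -3 (w = (-4 + 1)/(-4 + 5) = -3/1 = -3*1 = -3)
p(a) = 3 + a² - 6*a
(p(w)*s)*U = ((3 + (-3)² - 6*(-3))*35)*(-23) = ((3 + 9 + 18)*35)*(-23) = (30*35)*(-23) = 1050*(-23) = -24150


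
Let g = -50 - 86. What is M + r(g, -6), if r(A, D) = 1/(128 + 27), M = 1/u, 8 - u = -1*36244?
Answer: 36407/5619060 ≈ 0.0064792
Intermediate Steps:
u = 36252 (u = 8 - (-1)*36244 = 8 - 1*(-36244) = 8 + 36244 = 36252)
M = 1/36252 ≈ 2.7585e-5
g = -136
r(A, D) = 1/155
M + r(g, -6) = 1/36252 + 1/155 = 36407/5619060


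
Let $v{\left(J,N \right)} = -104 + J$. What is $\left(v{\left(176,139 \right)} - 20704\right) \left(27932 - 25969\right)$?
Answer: $-40500616$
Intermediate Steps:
$\left(v{\left(176,139 \right)} - 20704\right) \left(27932 - 25969\right) = \left(\left(-104 + 176\right) - 20704\right) \left(27932 - 25969\right) = \left(72 - 20704\right) 1963 = \left(-20632\right) 1963 = -40500616$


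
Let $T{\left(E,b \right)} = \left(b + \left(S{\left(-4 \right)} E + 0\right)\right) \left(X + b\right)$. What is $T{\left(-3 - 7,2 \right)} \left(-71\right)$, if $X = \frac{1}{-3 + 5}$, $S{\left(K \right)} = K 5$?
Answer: $-35855$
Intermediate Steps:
$S{\left(K \right)} = 5 K$
$X = \frac{1}{2} \approx 0.5$
$T{\left(E,b \right)} = \left(\frac{1}{2} + b\right) \left(b - 20 E\right)$ ($T{\left(E,b \right)} = \left(b + \left(5 \left(-4\right) E + 0\right)\right) \left(\frac{1}{2} + b\right) = \left(b + \left(- 20 E + 0\right)\right) \left(\frac{1}{2} + b\right) = \left(b - 20 E\right) \left(\frac{1}{2} + b\right) = \left(\frac{1}{2} + b\right) \left(b - 20 E\right)$)
$T{\left(-3 - 7,2 \right)} \left(-71\right) = \left(2^{2} + \frac{1}{2} \cdot 2 - 10 \left(-3 - 7\right) - 20 \left(-3 - 7\right) 2\right) \left(-71\right) = \left(4 + 1 - 10 \left(-3 - 7\right) - 20 \left(-3 - 7\right) 2\right) \left(-71\right) = \left(4 + 1 - -100 - \left(-200\right) 2\right) \left(-71\right) = \left(4 + 1 + 100 + 400\right) \left(-71\right) = 505 \left(-71\right) = -35855$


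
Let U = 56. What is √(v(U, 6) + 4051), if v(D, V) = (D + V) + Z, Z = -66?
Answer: √4047 ≈ 63.616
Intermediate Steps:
v(D, V) = -66 + D + V (v(D, V) = (D + V) - 66 = -66 + D + V)
√(v(U, 6) + 4051) = √((-66 + 56 + 6) + 4051) = √(-4 + 4051) = √4047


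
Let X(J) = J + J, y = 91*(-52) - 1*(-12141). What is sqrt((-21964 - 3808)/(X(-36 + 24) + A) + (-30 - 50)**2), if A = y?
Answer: 18*sqrt(1076710845)/7385 ≈ 79.978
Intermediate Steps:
y = 7409 (y = -4732 + 12141 = 7409)
A = 7409
X(J) = 2*J
sqrt((-21964 - 3808)/(X(-36 + 24) + A) + (-30 - 50)**2) = sqrt((-21964 - 3808)/(2*(-36 + 24) + 7409) + (-30 - 50)**2) = sqrt(-25772/(2*(-12) + 7409) + (-80)**2) = sqrt(-25772/(-24 + 7409) + 6400) = sqrt(-25772/7385 + 6400) = sqrt(47238228/7385) = 18*sqrt(1076710845)/7385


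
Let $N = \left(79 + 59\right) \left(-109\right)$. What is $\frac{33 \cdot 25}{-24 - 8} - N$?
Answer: $\frac{480519}{32} \approx 15016.0$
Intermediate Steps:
$N = -15042$ ($N = 138 \left(-109\right) = -15042$)
$\frac{33 \cdot 25}{-24 - 8} - N = \frac{33 \cdot 25}{-24 - 8} - -15042 = \frac{825}{-32} + 15042 = 825 \left(- \frac{1}{32}\right) + 15042 = - \frac{825}{32} + 15042 = \frac{480519}{32}$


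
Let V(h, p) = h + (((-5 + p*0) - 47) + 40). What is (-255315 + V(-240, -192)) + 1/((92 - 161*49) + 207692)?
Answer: -51086565464/199895 ≈ -2.5557e+5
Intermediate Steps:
V(h, p) = -12 + h (V(h, p) = h + (((-5 + 0) - 47) + 40) = h + ((-5 - 47) + 40) = h + (-52 + 40) = h - 12 = -12 + h)
(-255315 + V(-240, -192)) + 1/((92 - 161*49) + 207692) = (-255315 + (-12 - 240)) + 1/((92 - 161*49) + 207692) = (-255315 - 252) + 1/((92 - 7889) + 207692) = -255567 + 1/(-7797 + 207692) = -255567 + 1/199895 = -51086565464/199895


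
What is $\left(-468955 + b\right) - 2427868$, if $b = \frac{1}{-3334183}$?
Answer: $- \frac{9658538000610}{3334183} \approx -2.8968 \cdot 10^{6}$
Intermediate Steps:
$b = - \frac{1}{3334183} \approx -2.9992 \cdot 10^{-7}$
$\left(-468955 + b\right) - 2427868 = \left(-468955 - \frac{1}{3334183}\right) - 2427868 = - \frac{1563581788766}{3334183} - 2427868 = - \frac{9658538000610}{3334183}$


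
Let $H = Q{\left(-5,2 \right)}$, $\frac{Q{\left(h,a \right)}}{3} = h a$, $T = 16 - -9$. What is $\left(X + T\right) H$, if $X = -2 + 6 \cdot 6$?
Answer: $-1770$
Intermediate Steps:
$T = 25$ ($T = 16 + 9 = 25$)
$Q{\left(h,a \right)} = 3 a h$ ($Q{\left(h,a \right)} = 3 h a = 3 a h$)
$H = -30$ ($H = 3 \cdot 2 \left(-5\right) = -30$)
$X = 34$ ($X = -2 + 36 = 34$)
$\left(X + T\right) H = \left(34 + 25\right) \left(-30\right) = 59 \left(-30\right) = -1770$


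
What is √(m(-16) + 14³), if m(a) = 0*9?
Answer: 14*√14 ≈ 52.383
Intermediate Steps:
m(a) = 0
√(m(-16) + 14³) = √(0 + 14³) = √(0 + 2744) = √2744 = 14*√14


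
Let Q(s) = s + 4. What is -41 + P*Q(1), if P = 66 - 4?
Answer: 269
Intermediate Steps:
P = 62
Q(s) = 4 + s
-41 + P*Q(1) = -41 + 62*(4 + 1) = -41 + 62*5 = -41 + 310 = 269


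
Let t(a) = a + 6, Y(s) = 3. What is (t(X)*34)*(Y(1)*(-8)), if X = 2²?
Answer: -8160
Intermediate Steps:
X = 4
t(a) = 6 + a
(t(X)*34)*(Y(1)*(-8)) = ((6 + 4)*34)*(3*(-8)) = (10*34)*(-24) = 340*(-24) = -8160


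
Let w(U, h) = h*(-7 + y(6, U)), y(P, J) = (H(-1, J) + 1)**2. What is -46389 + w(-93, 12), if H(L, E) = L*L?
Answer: -46425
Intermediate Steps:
H(L, E) = L**2
y(P, J) = 4 (y(P, J) = ((-1)**2 + 1)**2 = (1 + 1)**2 = 2**2 = 4)
w(U, h) = -3*h (w(U, h) = h*(-7 + 4) = h*(-3) = -3*h)
-46389 + w(-93, 12) = -46389 - 3*12 = -46389 - 36 = -46425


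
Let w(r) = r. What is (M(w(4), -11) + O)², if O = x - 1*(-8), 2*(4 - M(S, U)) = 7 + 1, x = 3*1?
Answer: 121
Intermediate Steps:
x = 3
M(S, U) = 0 (M(S, U) = 4 - (7 + 1)/2 = 4 - ½*8 = 4 - 4 = 0)
O = 11 (O = 3 - 1*(-8) = 3 + 8 = 11)
(M(w(4), -11) + O)² = (0 + 11)² = 11² = 121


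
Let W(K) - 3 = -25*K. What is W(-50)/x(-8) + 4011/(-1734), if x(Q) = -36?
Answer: -386183/10404 ≈ -37.119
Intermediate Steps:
W(K) = 3 - 25*K
W(-50)/x(-8) + 4011/(-1734) = (3 - 25*(-50))/(-36) + 4011/(-1734) = (3 + 1250)*(-1/36) + 4011*(-1/1734) = 1253*(-1/36) - 1337/578 = -1253/36 - 1337/578 = -386183/10404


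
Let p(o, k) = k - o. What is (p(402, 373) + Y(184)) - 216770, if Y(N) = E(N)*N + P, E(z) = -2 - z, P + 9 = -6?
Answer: -251038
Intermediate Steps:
P = -15 (P = -9 - 6 = -15)
Y(N) = -15 + N*(-2 - N) (Y(N) = (-2 - N)*N - 15 = N*(-2 - N) - 15 = -15 + N*(-2 - N))
(p(402, 373) + Y(184)) - 216770 = ((373 - 1*402) + (-15 - 1*184*(2 + 184))) - 216770 = ((373 - 402) + (-15 - 1*184*186)) - 216770 = (-29 + (-15 - 34224)) - 216770 = (-29 - 34239) - 216770 = -34268 - 216770 = -251038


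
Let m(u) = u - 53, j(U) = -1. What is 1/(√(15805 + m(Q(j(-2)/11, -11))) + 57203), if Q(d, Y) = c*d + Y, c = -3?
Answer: 629233/35993842145 - √1904694/35993842145 ≈ 1.7443e-5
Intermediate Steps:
Q(d, Y) = Y - 3*d (Q(d, Y) = -3*d + Y = Y - 3*d)
m(u) = -53 + u
1/(√(15805 + m(Q(j(-2)/11, -11))) + 57203) = 1/(√(15805 + (-53 + (-11 - (-3)/11))) + 57203) = 1/(√(15805 + (-53 + (-11 - 3*(-1/11)))) + 57203) = 1/(√(15805 + (-53 + (-11 + 3/11))) + 57203) = 1/(√(15805 + (-53 - 118/11)) + 57203) = 1/(√(15805 - 701/11) + 57203) = 1/(√(173154/11) + 57203) = 1/(√1904694/11 + 57203) = 1/(57203 + √1904694/11)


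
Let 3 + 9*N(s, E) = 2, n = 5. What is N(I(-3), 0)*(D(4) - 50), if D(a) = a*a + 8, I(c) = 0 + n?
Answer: 26/9 ≈ 2.8889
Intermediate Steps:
I(c) = 5 (I(c) = 0 + 5 = 5)
N(s, E) = -⅑ (N(s, E) = -⅓ + (⅑)*2 = -⅓ + 2/9 = -⅑)
D(a) = 8 + a² (D(a) = a² + 8 = 8 + a²)
N(I(-3), 0)*(D(4) - 50) = -((8 + 4²) - 50)/9 = -((8 + 16) - 50)/9 = -(24 - 50)/9 = -⅑*(-26) = 26/9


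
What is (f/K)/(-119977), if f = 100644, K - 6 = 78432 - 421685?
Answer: 100644/41181745319 ≈ 2.4439e-6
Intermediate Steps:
K = -343247 (K = 6 + (78432 - 421685) = 6 - 343253 = -343247)
(f/K)/(-119977) = (100644/(-343247))/(-119977) = (100644*(-1/343247))*(-1/119977) = -100644/343247*(-1/119977) = 100644/41181745319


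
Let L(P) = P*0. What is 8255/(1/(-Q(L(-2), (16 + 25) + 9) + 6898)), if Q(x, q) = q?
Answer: 56530240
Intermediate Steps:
L(P) = 0
8255/(1/(-Q(L(-2), (16 + 25) + 9) + 6898)) = 8255/(1/(-((16 + 25) + 9) + 6898)) = 8255/(1/(-(41 + 9) + 6898)) = 8255/(1/(-1*50 + 6898)) = 8255/(1/(-50 + 6898)) = 8255/(1/6848) = 8255*6848 = 56530240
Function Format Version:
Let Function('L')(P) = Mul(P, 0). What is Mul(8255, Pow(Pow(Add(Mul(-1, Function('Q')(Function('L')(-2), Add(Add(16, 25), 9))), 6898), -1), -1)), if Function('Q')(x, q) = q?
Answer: 56530240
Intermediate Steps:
Function('L')(P) = 0
Mul(8255, Pow(Pow(Add(Mul(-1, Function('Q')(Function('L')(-2), Add(Add(16, 25), 9))), 6898), -1), -1)) = Mul(8255, Pow(Pow(Add(Mul(-1, Add(Add(16, 25), 9)), 6898), -1), -1)) = Mul(8255, Pow(Pow(Add(Mul(-1, Add(41, 9)), 6898), -1), -1)) = Mul(8255, Pow(Pow(Add(Mul(-1, 50), 6898), -1), -1)) = Mul(8255, Pow(Pow(Add(-50, 6898), -1), -1)) = Mul(8255, Pow(Pow(6848, -1), -1)) = Mul(8255, Pow(Rational(1, 6848), -1)) = Mul(8255, 6848) = 56530240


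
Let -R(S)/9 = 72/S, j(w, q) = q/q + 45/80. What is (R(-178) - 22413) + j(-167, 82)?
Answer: -31908703/1424 ≈ -22408.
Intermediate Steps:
j(w, q) = 25/16 (j(w, q) = 1 + 45*(1/80) = 1 + 9/16 = 25/16)
R(S) = -648/S
(R(-178) - 22413) + j(-167, 82) = (-648/(-178) - 22413) + 25/16 = (-648*(-1/178) - 22413) + 25/16 = (324/89 - 22413) + 25/16 = -1994433/89 + 25/16 = -31908703/1424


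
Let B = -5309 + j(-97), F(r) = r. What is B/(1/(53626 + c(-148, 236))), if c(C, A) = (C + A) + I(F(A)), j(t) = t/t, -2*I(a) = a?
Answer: -284487568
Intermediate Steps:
I(a) = -a/2
j(t) = 1
c(C, A) = C + A/2 (c(C, A) = (C + A) - A/2 = (A + C) - A/2 = C + A/2)
B = -5308 (B = -5309 + 1 = -5308)
B/(1/(53626 + c(-148, 236))) = -(283861224 + 626344) = -5308/(1/(53626 + (-148 + 118))) = -5308/(1/(53626 - 30)) = -5308/(1/53596) = -5308/1/53596 = -5308*53596 = -284487568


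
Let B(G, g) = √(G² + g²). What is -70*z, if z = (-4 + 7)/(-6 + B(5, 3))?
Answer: 630 + 105*√34 ≈ 1242.3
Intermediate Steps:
z = 3/(-6 + √34) (z = (-4 + 7)/(-6 + √(5² + 3²)) = 3/(-6 + √(25 + 9)) = 3/(-6 + √34) ≈ -17.746)
-70*z = -70*(-9 - 3*√34/2) = 630 + 105*√34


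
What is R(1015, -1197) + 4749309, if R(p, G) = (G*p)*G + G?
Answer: 1459049247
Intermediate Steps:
R(p, G) = G + p*G² (R(p, G) = p*G² + G = G + p*G²)
R(1015, -1197) + 4749309 = -1197*(1 - 1197*1015) + 4749309 = -1197*(1 - 1214955) + 4749309 = -1197*(-1214954) + 4749309 = 1454299938 + 4749309 = 1459049247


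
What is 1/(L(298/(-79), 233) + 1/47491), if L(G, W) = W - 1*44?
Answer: 47491/8975800 ≈ 0.0052910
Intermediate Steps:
L(G, W) = -44 + W (L(G, W) = W - 44 = -44 + W)
1/(L(298/(-79), 233) + 1/47491) = 1/((-44 + 233) + 1/47491) = 1/(189 + 1/47491) = 1/(8975800/47491) = 47491/8975800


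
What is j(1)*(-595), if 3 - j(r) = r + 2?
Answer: 0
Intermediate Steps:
j(r) = 1 - r (j(r) = 3 - (r + 2) = 3 - (2 + r) = 3 + (-2 - r) = 1 - r)
j(1)*(-595) = (1 - 1*1)*(-595) = (1 - 1)*(-595) = 0*(-595) = 0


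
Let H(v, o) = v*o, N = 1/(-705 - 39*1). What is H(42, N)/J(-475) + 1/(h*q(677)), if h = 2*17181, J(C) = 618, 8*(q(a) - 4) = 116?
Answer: -1457749/16238244168 ≈ -8.9773e-5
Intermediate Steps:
q(a) = 37/2 (q(a) = 4 + (1/8)*116 = 4 + 29/2 = 37/2)
h = 34362
N = -1/744 (N = 1/(-705 - 39) = 1/(-744) = -1/744 ≈ -0.0013441)
H(v, o) = o*v
H(42, N)/J(-475) + 1/(h*q(677)) = -1/744*42/618 + 1/(34362*(37/2)) = -7/124*1/618 + (1/34362)*(2/37) = -7/76632 + 1/635697 = -1457749/16238244168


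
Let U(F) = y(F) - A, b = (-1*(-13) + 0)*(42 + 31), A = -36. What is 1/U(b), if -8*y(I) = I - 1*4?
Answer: -8/657 ≈ -0.012177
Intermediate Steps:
y(I) = 1/2 - I/8 (y(I) = -(I - 1*4)/8 = -(I - 4)/8 = -(-4 + I)/8 = 1/2 - I/8)
b = 949 (b = (13 + 0)*73 = 13*73 = 949)
U(F) = 73/2 - F/8 (U(F) = (1/2 - F/8) - 1*(-36) = (1/2 - F/8) + 36 = 73/2 - F/8)
1/U(b) = 1/(73/2 - 1/8*949) = 1/(73/2 - 949/8) = 1/(-657/8) = -8/657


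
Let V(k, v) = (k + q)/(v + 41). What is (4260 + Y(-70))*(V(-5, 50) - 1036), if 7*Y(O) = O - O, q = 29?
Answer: -401513520/91 ≈ -4.4122e+6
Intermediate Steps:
Y(O) = 0 (Y(O) = (O - O)/7 = (⅐)*0 = 0)
V(k, v) = (29 + k)/(41 + v) (V(k, v) = (k + 29)/(v + 41) = (29 + k)/(41 + v))
(4260 + Y(-70))*(V(-5, 50) - 1036) = (4260 + 0)*((29 - 5)/(41 + 50) - 1036) = 4260*(24/91 - 1036) = 4260*(-94252/91) = -401513520/91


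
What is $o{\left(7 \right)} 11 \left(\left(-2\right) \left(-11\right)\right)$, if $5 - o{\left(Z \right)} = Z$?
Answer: $-484$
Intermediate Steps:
$o{\left(Z \right)} = 5 - Z$
$o{\left(7 \right)} 11 \left(\left(-2\right) \left(-11\right)\right) = \left(5 - 7\right) 11 \left(\left(-2\right) \left(-11\right)\right) = \left(5 - 7\right) 11 \cdot 22 = \left(-2\right) 11 \cdot 22 = \left(-22\right) 22 = -484$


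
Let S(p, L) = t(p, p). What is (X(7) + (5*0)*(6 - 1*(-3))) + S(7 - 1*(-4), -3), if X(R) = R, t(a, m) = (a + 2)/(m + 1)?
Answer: 97/12 ≈ 8.0833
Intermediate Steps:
t(a, m) = (2 + a)/(1 + m)
S(p, L) = (2 + p)/(1 + p)
(X(7) + (5*0)*(6 - 1*(-3))) + S(7 - 1*(-4), -3) = (7 + (5*0)*(6 - 1*(-3))) + (2 + (7 - 1*(-4)))/(1 + (7 - 1*(-4))) = (7 + 0*(6 + 3)) + (2 + (7 + 4))/(1 + (7 + 4)) = (7 + 0*9) + (2 + 11)/(1 + 11) = (7 + 0) + 13/12 = 7 + (1/12)*13 = 7 + 13/12 = 97/12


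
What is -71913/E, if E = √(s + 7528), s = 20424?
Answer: -71913*√1747/6988 ≈ -430.13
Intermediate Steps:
E = 4*√1747 (E = √(20424 + 7528) = √27952 = 4*√1747 ≈ 167.19)
-71913/E = -71913*√1747/6988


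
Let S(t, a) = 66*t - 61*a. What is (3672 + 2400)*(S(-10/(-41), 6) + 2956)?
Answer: 648793200/41 ≈ 1.5824e+7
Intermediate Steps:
S(t, a) = -61*a + 66*t
(3672 + 2400)*(S(-10/(-41), 6) + 2956) = (3672 + 2400)*((-61*6 + 66*(-10/(-41))) + 2956) = 6072*((-366 + 66*(-10*(-1/41))) + 2956) = 6072*((-366 + 66*(10/41)) + 2956) = 6072*((-366 + 660/41) + 2956) = 6072*(-14346/41 + 2956) = 6072*(106850/41) = 648793200/41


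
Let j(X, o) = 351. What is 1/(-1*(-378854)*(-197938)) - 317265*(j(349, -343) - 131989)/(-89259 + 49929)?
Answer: -4538950051828111613/4274407373964 ≈ -1.0619e+6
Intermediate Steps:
1/(-1*(-378854)*(-197938)) - 317265*(j(349, -343) - 131989)/(-89259 + 49929) = 1/(-1*(-378854)*(-197938)) - 317265*(351 - 131989)/(-89259 + 49929) = -1/197938/378854 - 317265/((-39330/(-131638))) = (1/378854)*(-1/197938) - 317265/((-39330*(-1/131638))) = -1/74989603052 - 317265/19665/65819 = -1/74989603052 - 317265*65819/19665 = -1/74989603052 - 1392137669/1311 = -4538950051828111613/4274407373964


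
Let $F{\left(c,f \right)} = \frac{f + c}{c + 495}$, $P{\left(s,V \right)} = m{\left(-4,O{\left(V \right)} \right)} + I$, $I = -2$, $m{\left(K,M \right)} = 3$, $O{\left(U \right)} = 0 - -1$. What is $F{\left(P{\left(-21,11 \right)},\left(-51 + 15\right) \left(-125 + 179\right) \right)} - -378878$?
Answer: $\frac{187921545}{496} \approx 3.7887 \cdot 10^{5}$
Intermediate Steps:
$O{\left(U \right)} = 1$ ($O{\left(U \right)} = 0 + 1 = 1$)
$P{\left(s,V \right)} = 1$ ($P{\left(s,V \right)} = 3 - 2 = 1$)
$F{\left(c,f \right)} = \frac{c + f}{495 + c}$
$F{\left(P{\left(-21,11 \right)},\left(-51 + 15\right) \left(-125 + 179\right) \right)} - -378878 = \frac{1 + \left(-51 + 15\right) \left(-125 + 179\right)}{495 + 1} - -378878 = \frac{1 - 1944}{496} + 378878 = \frac{1}{496} \left(-1943\right) + 378878 = - \frac{1943}{496} + 378878 = \frac{187921545}{496}$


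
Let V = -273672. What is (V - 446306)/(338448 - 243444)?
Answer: -51427/6786 ≈ -7.5784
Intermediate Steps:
(V - 446306)/(338448 - 243444) = (-273672 - 446306)/(338448 - 243444) = -719978/95004 = -719978*1/95004 = -51427/6786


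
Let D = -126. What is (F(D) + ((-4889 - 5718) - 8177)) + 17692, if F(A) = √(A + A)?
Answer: -1092 + 6*I*√7 ≈ -1092.0 + 15.875*I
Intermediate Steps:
F(A) = √2*√A (F(A) = √(2*A) = √2*√A)
(F(D) + ((-4889 - 5718) - 8177)) + 17692 = (√2*√(-126) + ((-4889 - 5718) - 8177)) + 17692 = (√2*(3*I*√14) + (-10607 - 8177)) + 17692 = (6*I*√7 - 18784) + 17692 = (-18784 + 6*I*√7) + 17692 = -1092 + 6*I*√7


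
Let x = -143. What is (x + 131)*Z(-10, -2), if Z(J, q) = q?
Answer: 24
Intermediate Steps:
(x + 131)*Z(-10, -2) = (-143 + 131)*(-2) = -12*(-2) = 24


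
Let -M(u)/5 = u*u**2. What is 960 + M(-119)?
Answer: 8426755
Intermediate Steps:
M(u) = -5*u**3 (M(u) = -5*u*u**2 = -5*u**3)
960 + M(-119) = 960 - 5*(-119)**3 = 960 - 5*(-1685159) = 960 + 8425795 = 8426755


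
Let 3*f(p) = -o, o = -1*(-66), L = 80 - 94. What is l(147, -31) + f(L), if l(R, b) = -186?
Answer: -208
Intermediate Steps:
L = -14
o = 66
f(p) = -22 (f(p) = (-1*66)/3 = (⅓)*(-66) = -22)
l(147, -31) + f(L) = -186 - 22 = -208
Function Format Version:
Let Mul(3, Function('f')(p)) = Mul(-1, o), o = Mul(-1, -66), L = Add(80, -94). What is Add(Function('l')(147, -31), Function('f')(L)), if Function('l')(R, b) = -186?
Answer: -208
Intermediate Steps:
L = -14
o = 66
Function('f')(p) = -22 (Function('f')(p) = Mul(Rational(1, 3), Mul(-1, 66)) = Mul(Rational(1, 3), -66) = -22)
Add(Function('l')(147, -31), Function('f')(L)) = Add(-186, -22) = -208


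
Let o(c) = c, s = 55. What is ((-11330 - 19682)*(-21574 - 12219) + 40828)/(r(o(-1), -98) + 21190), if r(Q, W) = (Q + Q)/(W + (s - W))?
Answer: 7205201740/145681 ≈ 49459.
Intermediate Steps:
r(Q, W) = 2*Q/55 (r(Q, W) = (Q + Q)/(W + (55 - W)) = (2*Q)/55 = (2*Q)*(1/55) = 2*Q/55)
((-11330 - 19682)*(-21574 - 12219) + 40828)/(r(o(-1), -98) + 21190) = ((-11330 - 19682)*(-21574 - 12219) + 40828)/((2/55)*(-1) + 21190) = (-31012*(-33793) + 40828)/(-2/55 + 21190) = (1047988516 + 40828)/(1165448/55) = 1048029344*(55/1165448) = 7205201740/145681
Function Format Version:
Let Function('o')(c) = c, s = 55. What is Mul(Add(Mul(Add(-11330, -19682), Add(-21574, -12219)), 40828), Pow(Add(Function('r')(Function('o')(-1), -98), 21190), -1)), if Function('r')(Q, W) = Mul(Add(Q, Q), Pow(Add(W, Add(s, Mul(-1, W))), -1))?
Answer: Rational(7205201740, 145681) ≈ 49459.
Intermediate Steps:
Function('r')(Q, W) = Mul(Rational(2, 55), Q) (Function('r')(Q, W) = Mul(Add(Q, Q), Pow(Add(W, Add(55, Mul(-1, W))), -1)) = Mul(Mul(2, Q), Pow(55, -1)) = Mul(Mul(2, Q), Rational(1, 55)) = Mul(Rational(2, 55), Q))
Mul(Add(Mul(Add(-11330, -19682), Add(-21574, -12219)), 40828), Pow(Add(Function('r')(Function('o')(-1), -98), 21190), -1)) = Mul(Add(Mul(Add(-11330, -19682), Add(-21574, -12219)), 40828), Pow(Add(Mul(Rational(2, 55), -1), 21190), -1)) = Mul(Add(Mul(-31012, -33793), 40828), Pow(Add(Rational(-2, 55), 21190), -1)) = Mul(Add(1047988516, 40828), Pow(Rational(1165448, 55), -1)) = Mul(1048029344, Rational(55, 1165448)) = Rational(7205201740, 145681)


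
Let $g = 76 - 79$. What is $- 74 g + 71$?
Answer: $293$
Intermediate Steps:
$g = -3$ ($g = 76 - 79 = -3$)
$- 74 g + 71 = \left(-74\right) \left(-3\right) + 71 = 222 + 71 = 293$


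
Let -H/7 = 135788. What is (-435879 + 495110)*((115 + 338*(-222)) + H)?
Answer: -60737658947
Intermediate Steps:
H = -950516 (H = -7*135788 = -950516)
(-435879 + 495110)*((115 + 338*(-222)) + H) = (-435879 + 495110)*((115 + 338*(-222)) - 950516) = 59231*((115 - 75036) - 950516) = 59231*(-74921 - 950516) = 59231*(-1025437) = -60737658947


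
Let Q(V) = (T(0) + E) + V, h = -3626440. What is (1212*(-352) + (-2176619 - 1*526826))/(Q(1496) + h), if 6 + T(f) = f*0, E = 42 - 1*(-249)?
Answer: 3130069/3624659 ≈ 0.86355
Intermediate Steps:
E = 291 (E = 42 + 249 = 291)
T(f) = -6 (T(f) = -6 + f*0 = -6 + 0 = -6)
Q(V) = 285 + V (Q(V) = (-6 + 291) + V = 285 + V)
(1212*(-352) + (-2176619 - 1*526826))/(Q(1496) + h) = (1212*(-352) + (-2176619 - 1*526826))/((285 + 1496) - 3626440) = (-426624 + (-2176619 - 526826))/(1781 - 3626440) = (-426624 - 2703445)/(-3624659) = -3130069*(-1/3624659) = 3130069/3624659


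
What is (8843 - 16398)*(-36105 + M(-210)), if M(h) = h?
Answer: 274359825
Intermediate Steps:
(8843 - 16398)*(-36105 + M(-210)) = (8843 - 16398)*(-36105 - 210) = -7555*(-36315) = 274359825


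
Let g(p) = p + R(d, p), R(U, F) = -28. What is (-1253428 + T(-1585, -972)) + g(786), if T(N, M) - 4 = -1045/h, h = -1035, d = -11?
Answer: -259301653/207 ≈ -1.2527e+6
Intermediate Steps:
T(N, M) = 1037/207 (T(N, M) = 4 - 1045/(-1035) = 4 - 1045*(-1/1035) = 4 + 209/207 = 1037/207)
g(p) = -28 + p (g(p) = p - 28 = -28 + p)
(-1253428 + T(-1585, -972)) + g(786) = (-1253428 + 1037/207) + (-28 + 786) = -259458559/207 + 758 = -259301653/207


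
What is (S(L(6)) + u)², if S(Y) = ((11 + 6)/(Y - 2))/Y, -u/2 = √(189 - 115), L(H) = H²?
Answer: 1534465/5184 - √74/18 ≈ 295.52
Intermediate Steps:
u = -2*√74 (u = -2*√(189 - 115) = -2*√74 ≈ -17.205)
S(Y) = 17/(Y*(-2 + Y)) (S(Y) = (17/(-2 + Y))/Y = 17/(Y*(-2 + Y)))
(S(L(6)) + u)² = (17/((6²)*(-2 + 6²)) - 2*√74)² = (17/(36*(-2 + 36)) - 2*√74)² = (17*(1/36)/34 - 2*√74)² = (17*(1/36)*(1/34) - 2*√74)² = (1/72 - 2*√74)²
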